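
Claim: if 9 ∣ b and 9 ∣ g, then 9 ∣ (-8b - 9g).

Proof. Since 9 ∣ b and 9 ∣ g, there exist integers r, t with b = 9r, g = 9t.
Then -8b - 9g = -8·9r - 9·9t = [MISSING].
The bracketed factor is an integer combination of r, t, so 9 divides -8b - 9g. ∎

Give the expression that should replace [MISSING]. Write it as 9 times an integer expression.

Pull the common 9 out of every term: -8·9r - 9·9t = 9(-8r - 9t).
-8r - 9t is an integer, which exhibits the divisibility.

9(-8r - 9t)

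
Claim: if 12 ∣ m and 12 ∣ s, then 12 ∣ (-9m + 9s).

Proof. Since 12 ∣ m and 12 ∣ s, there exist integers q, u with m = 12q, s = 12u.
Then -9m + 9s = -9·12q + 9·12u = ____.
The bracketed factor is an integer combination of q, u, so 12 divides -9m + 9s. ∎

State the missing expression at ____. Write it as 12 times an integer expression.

12(-9q + 9u)

Each term has a factor of 12: -9·12q + 9·12u = 12·(-9q + 9u).
Since -9q + 9u is an integer, 12 ∣ (-9m + 9s).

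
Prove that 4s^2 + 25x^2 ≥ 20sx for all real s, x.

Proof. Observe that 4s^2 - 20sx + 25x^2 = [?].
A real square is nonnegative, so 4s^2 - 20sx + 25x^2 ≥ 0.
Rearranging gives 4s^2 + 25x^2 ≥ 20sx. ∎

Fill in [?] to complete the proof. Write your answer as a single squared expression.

The leading and trailing coefficients are 2^2 and 5^2, and 20 = 2·2·5, so the trinomial is (2s - 5x)^2.
Hence 4s^2 - 20sx + 25x^2 ≥ 0.

(2s - 5x)^2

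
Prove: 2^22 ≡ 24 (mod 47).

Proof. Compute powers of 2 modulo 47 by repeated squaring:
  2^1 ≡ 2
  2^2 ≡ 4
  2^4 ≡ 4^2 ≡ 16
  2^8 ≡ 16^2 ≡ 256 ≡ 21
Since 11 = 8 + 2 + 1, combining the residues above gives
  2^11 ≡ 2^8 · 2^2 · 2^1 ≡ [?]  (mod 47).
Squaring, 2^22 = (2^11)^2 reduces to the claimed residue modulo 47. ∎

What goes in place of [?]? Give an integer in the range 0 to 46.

27

Multiply the listed residues: 21 · 4 · 2 = 84 → 168.
Reducing modulo 47: 168 = 3·47 + 27, so 2^11 ≡ 27.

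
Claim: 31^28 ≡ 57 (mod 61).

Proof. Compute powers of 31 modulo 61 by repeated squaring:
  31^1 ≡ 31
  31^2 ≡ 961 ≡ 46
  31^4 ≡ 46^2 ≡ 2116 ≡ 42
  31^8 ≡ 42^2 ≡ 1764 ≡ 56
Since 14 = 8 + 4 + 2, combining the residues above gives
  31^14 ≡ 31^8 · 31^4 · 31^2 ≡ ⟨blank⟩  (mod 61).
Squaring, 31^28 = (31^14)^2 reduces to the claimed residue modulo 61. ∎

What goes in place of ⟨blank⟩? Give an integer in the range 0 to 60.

39

31^8 · 31^4 · 31^2 ≡ 56 · 42 · 46 = 108192.
108192 mod 61 = 39, so 31^14 ≡ 39 (mod 61).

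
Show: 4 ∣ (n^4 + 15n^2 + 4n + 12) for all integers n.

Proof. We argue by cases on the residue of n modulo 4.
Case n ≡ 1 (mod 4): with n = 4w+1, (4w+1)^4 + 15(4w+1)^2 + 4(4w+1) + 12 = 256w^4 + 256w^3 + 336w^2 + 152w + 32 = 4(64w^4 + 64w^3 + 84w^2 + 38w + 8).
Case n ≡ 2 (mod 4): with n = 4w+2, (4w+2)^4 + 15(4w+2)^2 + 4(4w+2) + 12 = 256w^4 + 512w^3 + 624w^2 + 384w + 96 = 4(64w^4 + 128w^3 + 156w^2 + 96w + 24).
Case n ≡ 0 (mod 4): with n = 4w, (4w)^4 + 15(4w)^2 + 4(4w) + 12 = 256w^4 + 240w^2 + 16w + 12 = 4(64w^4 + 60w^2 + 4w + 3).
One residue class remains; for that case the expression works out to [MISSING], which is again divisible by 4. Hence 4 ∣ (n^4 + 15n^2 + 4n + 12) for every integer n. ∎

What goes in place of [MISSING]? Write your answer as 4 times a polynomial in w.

4(64w^4 + 192w^3 + 276w^2 + 202w + 60)

The residues treated are {1, 2, 0}, so the missing case is n ≡ 3 (mod 4); write n = 4w+3.
Then (4w+3)^4 + 15(4w+3)^2 + 4(4w+3) + 12 = 256w^4 + 768w^3 + 1104w^2 + 808w + 240 = 4(64w^4 + 192w^3 + 276w^2 + 202w + 60).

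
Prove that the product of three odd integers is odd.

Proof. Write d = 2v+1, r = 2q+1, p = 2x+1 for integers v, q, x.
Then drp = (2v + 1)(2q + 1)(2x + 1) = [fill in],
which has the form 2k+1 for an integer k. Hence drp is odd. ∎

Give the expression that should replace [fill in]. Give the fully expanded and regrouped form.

(2v + 1)(2q + 1)(2x + 1) = 8qvx + 4qv + 4qx + 2q + 4vx + 2v + 2x + 1
= 2(4qvx + 2qv + 2qx + q + 2vx + v + x) + 1.
Since 4qvx + 2qv + 2qx + q + 2vx + v + x is an integer, the product is of the form 2k+1 for an integer k.

2(4qvx + 2qv + 2qx + q + 2vx + v + x) + 1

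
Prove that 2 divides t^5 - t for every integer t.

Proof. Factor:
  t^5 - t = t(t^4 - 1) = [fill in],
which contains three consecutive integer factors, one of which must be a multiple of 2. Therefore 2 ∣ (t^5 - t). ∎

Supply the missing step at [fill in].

t^4 - 1 = (t^2 - 1)(t^2 + 1), and t^2 - 1 = (t-1)(t+1).
So t(t^4 - 1) = (t - 1)t(t + 1)(t^2 + 1).

(t - 1)t(t + 1)(t^2 + 1)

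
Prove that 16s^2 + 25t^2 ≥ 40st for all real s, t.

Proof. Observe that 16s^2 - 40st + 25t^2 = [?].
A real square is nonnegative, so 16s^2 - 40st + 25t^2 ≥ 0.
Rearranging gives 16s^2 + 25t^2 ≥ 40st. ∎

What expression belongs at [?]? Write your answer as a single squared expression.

(4s - 5t)^2

16s^2 - 40st + 25t^2 is a perfect-square trinomial: the outer terms are (4s)^2 and (5t)^2, and the cross term is -2·4s·5t.
So 16s^2 - 40st + 25t^2 = (4s - 5t)^2 ≥ 0.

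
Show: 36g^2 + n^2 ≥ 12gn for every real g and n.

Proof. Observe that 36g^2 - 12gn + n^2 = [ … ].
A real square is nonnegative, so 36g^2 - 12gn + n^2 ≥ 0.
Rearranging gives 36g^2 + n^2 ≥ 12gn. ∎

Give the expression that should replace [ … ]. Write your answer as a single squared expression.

(6g - n)^2

The leading and trailing coefficients are 6^2 and 1^2, and 12 = 2·6·1, so the trinomial is (6g - n)^2.
Hence 36g^2 - 12gn + n^2 ≥ 0.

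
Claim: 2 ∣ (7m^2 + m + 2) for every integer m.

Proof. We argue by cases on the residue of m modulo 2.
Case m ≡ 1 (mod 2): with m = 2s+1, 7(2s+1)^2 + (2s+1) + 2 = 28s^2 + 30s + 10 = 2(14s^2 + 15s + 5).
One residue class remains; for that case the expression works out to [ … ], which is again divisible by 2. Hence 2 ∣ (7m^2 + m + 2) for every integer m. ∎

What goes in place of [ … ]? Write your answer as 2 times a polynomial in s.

2(14s^2 + s + 1)

Only m ≡ 0 (mod 2) is unaccounted for. Put m = 2s:
7(2s)^2 + (2s) + 2 expands to 28s^2 + 2s + 2,
and factoring out 2 leaves 2(14s^2 + s + 1).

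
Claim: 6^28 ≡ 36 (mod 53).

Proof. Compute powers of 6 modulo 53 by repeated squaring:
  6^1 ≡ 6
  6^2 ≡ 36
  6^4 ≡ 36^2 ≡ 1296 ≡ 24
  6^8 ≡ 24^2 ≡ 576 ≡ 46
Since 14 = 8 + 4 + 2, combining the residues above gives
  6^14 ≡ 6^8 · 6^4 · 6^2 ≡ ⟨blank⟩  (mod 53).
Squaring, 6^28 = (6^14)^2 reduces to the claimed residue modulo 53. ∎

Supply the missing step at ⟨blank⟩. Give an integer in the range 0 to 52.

6^8 · 6^4 · 6^2 ≡ 46 · 24 · 36 = 39744.
39744 mod 53 = 47, so 6^14 ≡ 47 (mod 53).

47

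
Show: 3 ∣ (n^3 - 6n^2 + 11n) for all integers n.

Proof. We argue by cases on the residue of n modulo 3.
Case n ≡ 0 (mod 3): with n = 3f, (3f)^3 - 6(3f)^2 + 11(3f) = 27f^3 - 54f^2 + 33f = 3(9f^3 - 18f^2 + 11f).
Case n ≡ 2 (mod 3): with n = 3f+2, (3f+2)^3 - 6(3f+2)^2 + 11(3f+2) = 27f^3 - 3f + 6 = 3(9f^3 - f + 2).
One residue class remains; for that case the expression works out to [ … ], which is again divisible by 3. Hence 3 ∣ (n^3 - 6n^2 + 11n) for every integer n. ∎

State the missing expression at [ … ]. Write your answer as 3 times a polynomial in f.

3(9f^3 - 9f^2 + 2f + 2)

The residues treated are {0, 2}, so the missing case is n ≡ 1 (mod 3); write n = 3f+1.
Then (3f+1)^3 - 6(3f+1)^2 + 11(3f+1) = 27f^3 - 27f^2 + 6f + 6 = 3(9f^3 - 9f^2 + 2f + 2).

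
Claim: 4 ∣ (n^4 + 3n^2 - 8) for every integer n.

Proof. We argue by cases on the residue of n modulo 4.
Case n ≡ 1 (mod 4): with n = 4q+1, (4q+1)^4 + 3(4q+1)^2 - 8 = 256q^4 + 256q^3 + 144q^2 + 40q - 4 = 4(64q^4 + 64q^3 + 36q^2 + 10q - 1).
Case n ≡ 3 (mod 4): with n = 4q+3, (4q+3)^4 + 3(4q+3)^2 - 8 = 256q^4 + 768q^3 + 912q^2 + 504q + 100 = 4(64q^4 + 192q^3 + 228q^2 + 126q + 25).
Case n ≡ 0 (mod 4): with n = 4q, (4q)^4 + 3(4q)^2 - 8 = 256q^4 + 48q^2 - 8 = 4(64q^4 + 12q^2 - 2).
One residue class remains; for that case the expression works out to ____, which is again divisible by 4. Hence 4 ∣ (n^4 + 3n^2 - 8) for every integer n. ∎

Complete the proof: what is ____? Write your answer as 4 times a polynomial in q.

4(64q^4 + 128q^3 + 108q^2 + 44q + 5)

The residues treated are {1, 3, 0}, so the missing case is n ≡ 2 (mod 4); write n = 4q+2.
Then (4q+2)^4 + 3(4q+2)^2 - 8 = 256q^4 + 512q^3 + 432q^2 + 176q + 20 = 4(64q^4 + 128q^3 + 108q^2 + 44q + 5).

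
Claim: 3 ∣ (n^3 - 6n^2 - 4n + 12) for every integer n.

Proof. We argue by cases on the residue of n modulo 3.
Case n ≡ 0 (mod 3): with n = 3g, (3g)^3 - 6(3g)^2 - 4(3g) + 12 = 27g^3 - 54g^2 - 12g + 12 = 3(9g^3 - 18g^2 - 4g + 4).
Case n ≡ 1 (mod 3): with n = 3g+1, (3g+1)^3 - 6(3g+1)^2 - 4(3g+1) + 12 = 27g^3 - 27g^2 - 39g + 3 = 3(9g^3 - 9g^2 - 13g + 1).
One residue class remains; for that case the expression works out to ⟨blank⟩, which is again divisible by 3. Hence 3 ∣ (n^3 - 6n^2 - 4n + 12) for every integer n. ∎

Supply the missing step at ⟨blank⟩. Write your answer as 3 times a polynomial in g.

The residues treated are {0, 1}, so the missing case is n ≡ 2 (mod 3); write n = 3g+2.
Then (3g+2)^3 - 6(3g+2)^2 - 4(3g+2) + 12 = 27g^3 - 48g - 12 = 3(9g^3 - 16g - 4).

3(9g^3 - 16g - 4)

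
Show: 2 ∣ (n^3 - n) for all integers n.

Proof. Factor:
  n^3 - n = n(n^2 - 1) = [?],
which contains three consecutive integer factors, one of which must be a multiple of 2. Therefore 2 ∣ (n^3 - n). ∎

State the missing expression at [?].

(n - 1)n(n + 1)

n(n^2 - 1) = n(n - 1)(n + 1) = (n - 1)n(n + 1).
These three factors are consecutive integers, so their product is divisible by 2.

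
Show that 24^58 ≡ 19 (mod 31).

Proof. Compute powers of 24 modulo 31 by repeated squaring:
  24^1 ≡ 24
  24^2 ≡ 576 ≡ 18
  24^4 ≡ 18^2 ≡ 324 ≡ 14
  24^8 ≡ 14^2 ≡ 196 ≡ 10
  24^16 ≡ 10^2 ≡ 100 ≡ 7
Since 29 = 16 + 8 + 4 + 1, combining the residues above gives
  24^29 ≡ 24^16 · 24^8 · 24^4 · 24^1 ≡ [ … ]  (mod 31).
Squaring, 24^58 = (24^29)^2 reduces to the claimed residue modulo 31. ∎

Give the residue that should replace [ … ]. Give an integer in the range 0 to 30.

Multiply the listed residues: 7 · 10 · 14 · 24 = 70 → 980 → 23520.
Reducing modulo 31: 23520 = 758·31 + 22, so 24^29 ≡ 22.

22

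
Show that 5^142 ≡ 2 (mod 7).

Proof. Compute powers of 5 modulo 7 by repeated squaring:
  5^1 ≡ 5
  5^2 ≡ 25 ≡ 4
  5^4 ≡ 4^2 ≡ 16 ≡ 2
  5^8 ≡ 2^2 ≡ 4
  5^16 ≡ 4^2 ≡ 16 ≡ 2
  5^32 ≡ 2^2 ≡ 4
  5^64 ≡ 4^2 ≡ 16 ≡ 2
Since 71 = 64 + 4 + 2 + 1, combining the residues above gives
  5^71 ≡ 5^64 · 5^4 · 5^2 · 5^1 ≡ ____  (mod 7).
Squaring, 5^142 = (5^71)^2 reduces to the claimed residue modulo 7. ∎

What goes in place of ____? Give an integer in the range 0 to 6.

Multiply the listed residues: 2 · 2 · 4 · 5 = 4 → 16 → 80.
Reducing modulo 7: 80 = 11·7 + 3, so 5^71 ≡ 3.

3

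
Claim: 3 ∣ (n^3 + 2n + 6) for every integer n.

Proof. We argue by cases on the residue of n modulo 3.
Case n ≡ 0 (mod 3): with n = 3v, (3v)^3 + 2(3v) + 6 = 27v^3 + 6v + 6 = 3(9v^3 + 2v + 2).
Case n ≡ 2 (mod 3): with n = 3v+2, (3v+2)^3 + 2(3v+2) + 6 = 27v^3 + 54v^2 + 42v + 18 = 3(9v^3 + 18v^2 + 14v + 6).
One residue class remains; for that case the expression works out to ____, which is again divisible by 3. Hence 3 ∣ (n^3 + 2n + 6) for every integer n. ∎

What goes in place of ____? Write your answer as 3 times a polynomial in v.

3(9v^3 + 9v^2 + 5v + 3)

Only n ≡ 1 (mod 3) is unaccounted for. Put n = 3v+1:
(3v+1)^3 + 2(3v+1) + 6 expands to 27v^3 + 27v^2 + 15v + 9,
and factoring out 3 leaves 3(9v^3 + 9v^2 + 5v + 3).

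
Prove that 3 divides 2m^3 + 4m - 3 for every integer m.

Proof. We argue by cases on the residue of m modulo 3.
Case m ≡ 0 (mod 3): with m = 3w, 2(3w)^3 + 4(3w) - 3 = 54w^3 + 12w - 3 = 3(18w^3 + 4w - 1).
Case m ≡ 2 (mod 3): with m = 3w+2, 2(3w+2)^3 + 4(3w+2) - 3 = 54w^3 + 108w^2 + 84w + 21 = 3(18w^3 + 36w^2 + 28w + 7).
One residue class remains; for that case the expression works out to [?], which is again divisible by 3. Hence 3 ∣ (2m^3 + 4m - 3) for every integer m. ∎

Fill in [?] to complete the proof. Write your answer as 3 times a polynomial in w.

3(18w^3 + 18w^2 + 10w + 1)

The residues treated are {0, 2}, so the missing case is m ≡ 1 (mod 3); write m = 3w+1.
Then 2(3w+1)^3 + 4(3w+1) - 3 = 54w^3 + 54w^2 + 30w + 3 = 3(18w^3 + 18w^2 + 10w + 1).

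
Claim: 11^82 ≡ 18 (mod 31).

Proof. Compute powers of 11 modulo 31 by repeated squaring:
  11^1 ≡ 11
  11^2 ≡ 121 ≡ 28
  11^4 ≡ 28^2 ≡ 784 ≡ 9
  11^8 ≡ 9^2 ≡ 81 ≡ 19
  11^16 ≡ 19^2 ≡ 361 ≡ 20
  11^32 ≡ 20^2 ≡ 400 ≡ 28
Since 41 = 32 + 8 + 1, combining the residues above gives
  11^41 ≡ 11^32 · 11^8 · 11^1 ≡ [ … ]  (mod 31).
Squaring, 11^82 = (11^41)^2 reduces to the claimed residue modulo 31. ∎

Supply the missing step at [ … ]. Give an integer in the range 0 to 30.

24

11^32 · 11^8 · 11^1 ≡ 28 · 19 · 11 = 5852.
5852 mod 31 = 24, so 11^41 ≡ 24 (mod 31).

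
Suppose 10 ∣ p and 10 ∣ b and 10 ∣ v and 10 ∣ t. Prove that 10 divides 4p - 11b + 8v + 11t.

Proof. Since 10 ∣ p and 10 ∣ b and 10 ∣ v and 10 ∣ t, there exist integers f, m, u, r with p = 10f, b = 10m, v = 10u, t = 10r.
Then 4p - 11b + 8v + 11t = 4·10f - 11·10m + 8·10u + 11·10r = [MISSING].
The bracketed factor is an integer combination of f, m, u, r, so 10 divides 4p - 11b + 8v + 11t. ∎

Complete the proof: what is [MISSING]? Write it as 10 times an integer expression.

10(4f - 11m + 11r + 8u)

Each term has a factor of 10: 4·10f - 11·10m + 8·10u + 11·10r = 10·(4f - 11m + 11r + 8u).
Since 4f - 11m + 11r + 8u is an integer, 10 ∣ (4p - 11b + 8v + 11t).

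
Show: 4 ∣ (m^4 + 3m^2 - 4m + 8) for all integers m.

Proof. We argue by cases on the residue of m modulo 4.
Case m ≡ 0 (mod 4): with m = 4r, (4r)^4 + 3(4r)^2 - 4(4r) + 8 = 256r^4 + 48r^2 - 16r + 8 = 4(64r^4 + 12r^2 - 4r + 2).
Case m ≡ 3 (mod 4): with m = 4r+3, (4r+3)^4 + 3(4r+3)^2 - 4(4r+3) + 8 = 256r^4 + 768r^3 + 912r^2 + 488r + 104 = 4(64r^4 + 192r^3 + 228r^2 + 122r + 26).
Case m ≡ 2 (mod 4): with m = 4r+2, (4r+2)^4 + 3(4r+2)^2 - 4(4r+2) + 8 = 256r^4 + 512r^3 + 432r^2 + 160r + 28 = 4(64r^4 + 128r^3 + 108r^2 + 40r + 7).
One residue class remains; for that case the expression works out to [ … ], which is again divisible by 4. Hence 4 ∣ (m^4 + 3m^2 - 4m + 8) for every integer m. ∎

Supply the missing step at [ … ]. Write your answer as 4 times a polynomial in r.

The residues treated are {0, 3, 2}, so the missing case is m ≡ 1 (mod 4); write m = 4r+1.
Then (4r+1)^4 + 3(4r+1)^2 - 4(4r+1) + 8 = 256r^4 + 256r^3 + 144r^2 + 24r + 8 = 4(64r^4 + 64r^3 + 36r^2 + 6r + 2).

4(64r^4 + 64r^3 + 36r^2 + 6r + 2)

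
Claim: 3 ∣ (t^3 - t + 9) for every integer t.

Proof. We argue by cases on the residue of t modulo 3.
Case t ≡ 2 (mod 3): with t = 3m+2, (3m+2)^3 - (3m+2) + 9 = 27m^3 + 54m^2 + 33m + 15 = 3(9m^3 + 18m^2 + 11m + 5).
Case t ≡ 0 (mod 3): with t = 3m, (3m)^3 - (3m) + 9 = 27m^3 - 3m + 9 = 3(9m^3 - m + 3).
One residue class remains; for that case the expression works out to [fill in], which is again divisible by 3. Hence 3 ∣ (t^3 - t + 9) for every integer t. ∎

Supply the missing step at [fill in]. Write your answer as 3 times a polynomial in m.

Only t ≡ 1 (mod 3) is unaccounted for. Put t = 3m+1:
(3m+1)^3 - (3m+1) + 9 expands to 27m^3 + 27m^2 + 6m + 9,
and factoring out 3 leaves 3(9m^3 + 9m^2 + 2m + 3).

3(9m^3 + 9m^2 + 2m + 3)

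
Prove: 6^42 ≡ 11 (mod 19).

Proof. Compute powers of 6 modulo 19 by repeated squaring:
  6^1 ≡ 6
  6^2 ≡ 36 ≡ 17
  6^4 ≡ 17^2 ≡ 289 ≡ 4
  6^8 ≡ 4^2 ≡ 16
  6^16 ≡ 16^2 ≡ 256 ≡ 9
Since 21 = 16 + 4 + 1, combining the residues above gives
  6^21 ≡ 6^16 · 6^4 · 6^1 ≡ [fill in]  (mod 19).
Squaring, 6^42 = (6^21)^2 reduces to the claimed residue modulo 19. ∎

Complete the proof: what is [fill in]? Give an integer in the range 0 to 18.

Multiply the listed residues: 9 · 4 · 6 = 36 → 216.
Reducing modulo 19: 216 = 11·19 + 7, so 6^21 ≡ 7.

7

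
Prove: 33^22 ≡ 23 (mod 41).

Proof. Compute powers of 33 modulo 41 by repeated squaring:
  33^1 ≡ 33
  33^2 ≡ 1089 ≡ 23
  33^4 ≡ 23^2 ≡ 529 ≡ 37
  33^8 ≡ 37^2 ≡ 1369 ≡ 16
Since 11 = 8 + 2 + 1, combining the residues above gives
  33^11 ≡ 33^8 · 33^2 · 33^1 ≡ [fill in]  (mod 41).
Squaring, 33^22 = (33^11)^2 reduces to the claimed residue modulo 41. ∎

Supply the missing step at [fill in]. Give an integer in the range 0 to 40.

33^8 · 33^2 · 33^1 ≡ 16 · 23 · 33 = 12144.
12144 mod 41 = 8, so 33^11 ≡ 8 (mod 41).

8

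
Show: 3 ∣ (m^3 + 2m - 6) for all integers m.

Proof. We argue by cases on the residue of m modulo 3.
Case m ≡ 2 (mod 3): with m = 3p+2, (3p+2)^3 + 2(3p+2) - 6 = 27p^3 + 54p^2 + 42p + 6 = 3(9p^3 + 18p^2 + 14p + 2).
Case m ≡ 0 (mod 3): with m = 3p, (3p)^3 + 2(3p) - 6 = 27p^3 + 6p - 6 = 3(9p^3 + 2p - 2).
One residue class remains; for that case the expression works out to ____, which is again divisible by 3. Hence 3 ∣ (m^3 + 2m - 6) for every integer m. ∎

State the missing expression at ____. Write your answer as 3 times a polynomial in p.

3(9p^3 + 9p^2 + 5p - 1)

Only m ≡ 1 (mod 3) is unaccounted for. Put m = 3p+1:
(3p+1)^3 + 2(3p+1) - 6 expands to 27p^3 + 27p^2 + 15p - 3,
and factoring out 3 leaves 3(9p^3 + 9p^2 + 5p - 1).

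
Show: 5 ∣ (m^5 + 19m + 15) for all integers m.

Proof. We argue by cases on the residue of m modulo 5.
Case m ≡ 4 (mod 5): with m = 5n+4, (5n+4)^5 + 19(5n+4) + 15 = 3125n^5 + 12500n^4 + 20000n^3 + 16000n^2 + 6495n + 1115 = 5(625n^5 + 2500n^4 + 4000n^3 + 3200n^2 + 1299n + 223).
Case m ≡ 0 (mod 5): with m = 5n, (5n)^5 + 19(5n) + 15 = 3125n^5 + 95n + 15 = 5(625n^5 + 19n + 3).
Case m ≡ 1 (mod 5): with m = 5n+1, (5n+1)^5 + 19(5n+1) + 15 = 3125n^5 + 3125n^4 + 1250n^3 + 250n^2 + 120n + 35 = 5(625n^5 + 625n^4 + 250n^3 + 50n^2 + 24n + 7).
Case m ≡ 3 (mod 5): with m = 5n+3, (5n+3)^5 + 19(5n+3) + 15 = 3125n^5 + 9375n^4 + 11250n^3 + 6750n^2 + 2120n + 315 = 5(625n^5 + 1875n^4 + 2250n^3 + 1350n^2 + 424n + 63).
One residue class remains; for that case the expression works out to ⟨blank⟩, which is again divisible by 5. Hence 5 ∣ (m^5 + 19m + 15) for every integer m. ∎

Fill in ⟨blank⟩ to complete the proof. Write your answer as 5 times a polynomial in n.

Only m ≡ 2 (mod 5) is unaccounted for. Put m = 5n+2:
(5n+2)^5 + 19(5n+2) + 15 expands to 3125n^5 + 6250n^4 + 5000n^3 + 2000n^2 + 495n + 85,
and factoring out 5 leaves 5(625n^5 + 1250n^4 + 1000n^3 + 400n^2 + 99n + 17).

5(625n^5 + 1250n^4 + 1000n^3 + 400n^2 + 99n + 17)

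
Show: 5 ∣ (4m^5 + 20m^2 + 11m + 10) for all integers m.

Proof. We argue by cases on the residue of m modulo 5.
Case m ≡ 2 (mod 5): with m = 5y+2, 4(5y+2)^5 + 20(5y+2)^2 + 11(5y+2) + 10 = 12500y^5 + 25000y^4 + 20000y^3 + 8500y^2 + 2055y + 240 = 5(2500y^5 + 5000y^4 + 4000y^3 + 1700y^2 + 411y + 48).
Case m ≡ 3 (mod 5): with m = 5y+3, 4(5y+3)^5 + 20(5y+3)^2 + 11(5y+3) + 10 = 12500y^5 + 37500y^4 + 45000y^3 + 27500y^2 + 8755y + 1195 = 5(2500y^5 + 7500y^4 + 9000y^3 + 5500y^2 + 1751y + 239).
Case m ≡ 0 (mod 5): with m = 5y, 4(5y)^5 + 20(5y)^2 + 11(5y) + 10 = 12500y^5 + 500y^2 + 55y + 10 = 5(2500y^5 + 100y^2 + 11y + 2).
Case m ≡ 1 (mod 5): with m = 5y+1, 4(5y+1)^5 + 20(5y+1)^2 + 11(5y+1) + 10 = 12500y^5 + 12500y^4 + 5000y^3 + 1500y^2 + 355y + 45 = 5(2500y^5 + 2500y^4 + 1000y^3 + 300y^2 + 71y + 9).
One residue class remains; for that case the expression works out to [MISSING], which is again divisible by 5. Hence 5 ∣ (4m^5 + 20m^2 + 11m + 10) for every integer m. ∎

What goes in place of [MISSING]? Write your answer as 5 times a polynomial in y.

Only m ≡ 4 (mod 5) is unaccounted for. Put m = 5y+4:
4(5y+4)^5 + 20(5y+4)^2 + 11(5y+4) + 10 expands to 12500y^5 + 50000y^4 + 80000y^3 + 64500y^2 + 26455y + 4470,
and factoring out 5 leaves 5(2500y^5 + 10000y^4 + 16000y^3 + 12900y^2 + 5291y + 894).

5(2500y^5 + 10000y^4 + 16000y^3 + 12900y^2 + 5291y + 894)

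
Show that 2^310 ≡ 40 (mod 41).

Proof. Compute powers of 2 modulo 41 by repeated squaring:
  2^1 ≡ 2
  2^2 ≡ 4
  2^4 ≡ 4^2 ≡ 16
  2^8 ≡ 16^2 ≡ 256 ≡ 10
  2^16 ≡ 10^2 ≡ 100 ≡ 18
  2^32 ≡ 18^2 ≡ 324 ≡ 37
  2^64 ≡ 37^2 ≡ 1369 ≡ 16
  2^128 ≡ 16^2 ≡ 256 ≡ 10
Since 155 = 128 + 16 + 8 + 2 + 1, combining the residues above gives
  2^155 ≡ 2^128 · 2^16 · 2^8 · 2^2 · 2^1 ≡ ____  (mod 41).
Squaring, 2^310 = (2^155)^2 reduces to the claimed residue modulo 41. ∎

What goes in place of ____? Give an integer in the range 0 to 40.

9

Multiply the listed residues: 10 · 18 · 10 · 4 · 2 = 180 → 1800 → 7200 → 14400.
Reducing modulo 41: 14400 = 351·41 + 9, so 2^155 ≡ 9.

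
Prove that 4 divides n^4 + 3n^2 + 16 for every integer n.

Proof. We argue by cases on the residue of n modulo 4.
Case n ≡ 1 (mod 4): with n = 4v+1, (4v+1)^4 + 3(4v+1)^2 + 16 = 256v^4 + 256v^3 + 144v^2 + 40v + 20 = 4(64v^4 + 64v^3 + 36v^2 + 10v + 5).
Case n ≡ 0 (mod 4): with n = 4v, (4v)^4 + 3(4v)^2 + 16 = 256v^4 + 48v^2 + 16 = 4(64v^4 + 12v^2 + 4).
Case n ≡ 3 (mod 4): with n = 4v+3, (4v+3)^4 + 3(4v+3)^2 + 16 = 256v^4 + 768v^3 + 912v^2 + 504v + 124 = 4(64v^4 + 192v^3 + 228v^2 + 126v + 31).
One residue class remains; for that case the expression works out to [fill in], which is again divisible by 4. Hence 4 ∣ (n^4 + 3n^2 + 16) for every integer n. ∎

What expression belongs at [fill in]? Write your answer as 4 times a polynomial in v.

4(64v^4 + 128v^3 + 108v^2 + 44v + 11)

The residues treated are {1, 0, 3}, so the missing case is n ≡ 2 (mod 4); write n = 4v+2.
Then (4v+2)^4 + 3(4v+2)^2 + 16 = 256v^4 + 512v^3 + 432v^2 + 176v + 44 = 4(64v^4 + 128v^3 + 108v^2 + 44v + 11).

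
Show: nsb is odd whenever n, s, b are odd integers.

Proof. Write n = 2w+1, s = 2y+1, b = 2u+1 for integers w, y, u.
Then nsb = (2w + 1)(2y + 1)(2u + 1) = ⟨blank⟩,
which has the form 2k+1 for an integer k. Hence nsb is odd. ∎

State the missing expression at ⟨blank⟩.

2(4uwy + 2uw + 2uy + u + 2wy + w + y) + 1

Expanding: (2w + 1)(2y + 1)(2u + 1) = 8uwy + 4uw + 4uy + 2u + 4wy + 2w + 2y + 1.
Every term except the constant is even, so this is 2(4uwy + 2uw + 2uy + u + 2wy + w + y) + 1,
and 4uwy + 2uw + 2uy + u + 2wy + w + y ∈ ℤ gives the required form.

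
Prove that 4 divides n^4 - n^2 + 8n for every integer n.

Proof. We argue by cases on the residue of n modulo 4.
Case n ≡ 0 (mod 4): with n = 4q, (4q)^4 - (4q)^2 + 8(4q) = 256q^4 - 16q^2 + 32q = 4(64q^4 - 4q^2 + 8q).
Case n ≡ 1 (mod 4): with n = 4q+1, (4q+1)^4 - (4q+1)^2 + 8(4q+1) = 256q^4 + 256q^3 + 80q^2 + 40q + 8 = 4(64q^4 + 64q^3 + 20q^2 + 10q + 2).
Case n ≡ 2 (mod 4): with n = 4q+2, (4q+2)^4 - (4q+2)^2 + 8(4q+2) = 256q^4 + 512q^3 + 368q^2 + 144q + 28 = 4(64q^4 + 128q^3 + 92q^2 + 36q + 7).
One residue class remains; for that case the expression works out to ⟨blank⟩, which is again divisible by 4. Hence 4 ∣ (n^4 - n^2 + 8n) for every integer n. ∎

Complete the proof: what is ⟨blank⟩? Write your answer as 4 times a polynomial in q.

Only n ≡ 3 (mod 4) is unaccounted for. Put n = 4q+3:
(4q+3)^4 - (4q+3)^2 + 8(4q+3) expands to 256q^4 + 768q^3 + 848q^2 + 440q + 96,
and factoring out 4 leaves 4(64q^4 + 192q^3 + 212q^2 + 110q + 24).

4(64q^4 + 192q^3 + 212q^2 + 110q + 24)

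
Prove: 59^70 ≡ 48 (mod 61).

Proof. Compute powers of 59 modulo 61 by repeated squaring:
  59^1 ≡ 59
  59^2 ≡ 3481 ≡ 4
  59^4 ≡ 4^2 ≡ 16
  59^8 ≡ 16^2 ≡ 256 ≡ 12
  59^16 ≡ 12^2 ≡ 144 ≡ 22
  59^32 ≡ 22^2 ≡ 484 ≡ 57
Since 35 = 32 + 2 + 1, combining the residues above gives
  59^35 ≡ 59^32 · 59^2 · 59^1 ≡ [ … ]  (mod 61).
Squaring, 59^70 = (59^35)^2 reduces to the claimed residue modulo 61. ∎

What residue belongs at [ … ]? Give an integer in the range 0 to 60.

32

Multiply the listed residues: 57 · 4 · 59 = 228 → 13452.
Reducing modulo 61: 13452 = 220·61 + 32, so 59^35 ≡ 32.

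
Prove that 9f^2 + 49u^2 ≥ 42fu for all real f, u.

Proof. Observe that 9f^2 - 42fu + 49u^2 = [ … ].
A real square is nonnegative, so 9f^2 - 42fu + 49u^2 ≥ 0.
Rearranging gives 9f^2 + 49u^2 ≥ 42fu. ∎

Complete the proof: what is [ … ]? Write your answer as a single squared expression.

9f^2 - 42fu + 49u^2 is a perfect-square trinomial: the outer terms are (3f)^2 and (7u)^2, and the cross term is -2·3f·7u.
So 9f^2 - 42fu + 49u^2 = (3f - 7u)^2 ≥ 0.

(3f - 7u)^2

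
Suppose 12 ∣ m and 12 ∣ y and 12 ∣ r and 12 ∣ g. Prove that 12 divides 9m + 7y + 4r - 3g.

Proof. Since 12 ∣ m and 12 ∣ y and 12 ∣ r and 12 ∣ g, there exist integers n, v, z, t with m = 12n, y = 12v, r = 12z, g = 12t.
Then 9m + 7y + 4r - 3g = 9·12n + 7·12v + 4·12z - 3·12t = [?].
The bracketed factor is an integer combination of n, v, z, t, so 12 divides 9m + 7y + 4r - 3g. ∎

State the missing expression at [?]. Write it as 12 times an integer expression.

Each term has a factor of 12: 9·12n + 7·12v + 4·12z - 3·12t = 12·(9n - 3t + 7v + 4z).
Since 9n - 3t + 7v + 4z is an integer, 12 ∣ (9m + 7y + 4r - 3g).

12(9n - 3t + 7v + 4z)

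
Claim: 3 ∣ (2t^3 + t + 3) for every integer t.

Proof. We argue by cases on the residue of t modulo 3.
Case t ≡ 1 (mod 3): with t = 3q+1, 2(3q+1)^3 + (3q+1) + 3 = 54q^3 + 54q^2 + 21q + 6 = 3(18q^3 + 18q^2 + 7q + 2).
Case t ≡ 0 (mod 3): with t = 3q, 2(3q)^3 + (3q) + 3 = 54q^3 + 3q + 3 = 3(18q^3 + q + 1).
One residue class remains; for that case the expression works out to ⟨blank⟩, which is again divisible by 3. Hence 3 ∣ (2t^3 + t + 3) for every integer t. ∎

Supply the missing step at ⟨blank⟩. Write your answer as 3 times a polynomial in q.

3(18q^3 + 36q^2 + 25q + 7)

The residues treated are {1, 0}, so the missing case is t ≡ 2 (mod 3); write t = 3q+2.
Then 2(3q+2)^3 + (3q+2) + 3 = 54q^3 + 108q^2 + 75q + 21 = 3(18q^3 + 36q^2 + 25q + 7).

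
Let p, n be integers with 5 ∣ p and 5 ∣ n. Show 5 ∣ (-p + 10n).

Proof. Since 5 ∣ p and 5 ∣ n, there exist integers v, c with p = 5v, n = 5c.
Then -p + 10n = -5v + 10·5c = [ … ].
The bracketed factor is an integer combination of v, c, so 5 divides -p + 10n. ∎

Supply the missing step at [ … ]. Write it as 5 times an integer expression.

5(10c - v)

Pull the common 5 out of every term: -5v + 10·5c = 5(10c - v).
10c - v is an integer, which exhibits the divisibility.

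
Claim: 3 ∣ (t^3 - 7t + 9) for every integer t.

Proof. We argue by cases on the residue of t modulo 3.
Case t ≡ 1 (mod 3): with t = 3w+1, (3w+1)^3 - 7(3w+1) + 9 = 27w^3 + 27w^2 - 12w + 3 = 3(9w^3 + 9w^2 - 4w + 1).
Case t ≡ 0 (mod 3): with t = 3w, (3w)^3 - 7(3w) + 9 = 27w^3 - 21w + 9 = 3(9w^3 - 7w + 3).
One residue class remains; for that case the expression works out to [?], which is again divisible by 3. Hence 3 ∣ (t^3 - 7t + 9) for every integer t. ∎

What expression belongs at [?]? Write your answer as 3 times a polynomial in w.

3(9w^3 + 18w^2 + 5w + 1)

The residues treated are {1, 0}, so the missing case is t ≡ 2 (mod 3); write t = 3w+2.
Then (3w+2)^3 - 7(3w+2) + 9 = 27w^3 + 54w^2 + 15w + 3 = 3(9w^3 + 18w^2 + 5w + 1).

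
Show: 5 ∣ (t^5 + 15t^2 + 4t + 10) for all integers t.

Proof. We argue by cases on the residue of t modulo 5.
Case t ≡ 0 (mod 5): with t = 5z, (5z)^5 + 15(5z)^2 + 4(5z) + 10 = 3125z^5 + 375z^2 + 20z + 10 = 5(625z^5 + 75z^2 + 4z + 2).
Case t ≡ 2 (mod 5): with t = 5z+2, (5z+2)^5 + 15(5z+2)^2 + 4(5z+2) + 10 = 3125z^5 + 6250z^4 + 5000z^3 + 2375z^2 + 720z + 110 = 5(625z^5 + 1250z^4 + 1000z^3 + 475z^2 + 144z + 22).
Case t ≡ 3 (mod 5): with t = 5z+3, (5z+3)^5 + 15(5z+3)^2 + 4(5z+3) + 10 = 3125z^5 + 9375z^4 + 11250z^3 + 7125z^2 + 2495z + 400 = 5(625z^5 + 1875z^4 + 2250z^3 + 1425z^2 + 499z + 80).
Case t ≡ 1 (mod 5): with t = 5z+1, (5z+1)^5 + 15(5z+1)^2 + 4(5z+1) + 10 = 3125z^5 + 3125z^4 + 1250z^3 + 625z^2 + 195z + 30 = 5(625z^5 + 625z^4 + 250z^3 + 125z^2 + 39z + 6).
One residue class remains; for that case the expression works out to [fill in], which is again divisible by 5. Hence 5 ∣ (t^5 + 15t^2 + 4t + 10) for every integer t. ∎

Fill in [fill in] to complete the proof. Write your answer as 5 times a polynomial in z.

The residues treated are {0, 2, 3, 1}, so the missing case is t ≡ 4 (mod 5); write t = 5z+4.
Then (5z+4)^5 + 15(5z+4)^2 + 4(5z+4) + 10 = 3125z^5 + 12500z^4 + 20000z^3 + 16375z^2 + 7020z + 1290 = 5(625z^5 + 2500z^4 + 4000z^3 + 3275z^2 + 1404z + 258).

5(625z^5 + 2500z^4 + 4000z^3 + 3275z^2 + 1404z + 258)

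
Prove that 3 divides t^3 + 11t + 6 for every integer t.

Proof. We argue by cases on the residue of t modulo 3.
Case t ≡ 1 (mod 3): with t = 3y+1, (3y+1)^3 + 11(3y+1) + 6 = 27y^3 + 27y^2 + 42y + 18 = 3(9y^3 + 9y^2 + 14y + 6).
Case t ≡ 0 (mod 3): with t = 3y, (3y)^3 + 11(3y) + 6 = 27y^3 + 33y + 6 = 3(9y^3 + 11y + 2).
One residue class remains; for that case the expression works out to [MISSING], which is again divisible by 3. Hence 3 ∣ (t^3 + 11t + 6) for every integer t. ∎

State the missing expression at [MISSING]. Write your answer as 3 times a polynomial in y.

The residues treated are {1, 0}, so the missing case is t ≡ 2 (mod 3); write t = 3y+2.
Then (3y+2)^3 + 11(3y+2) + 6 = 27y^3 + 54y^2 + 69y + 36 = 3(9y^3 + 18y^2 + 23y + 12).

3(9y^3 + 18y^2 + 23y + 12)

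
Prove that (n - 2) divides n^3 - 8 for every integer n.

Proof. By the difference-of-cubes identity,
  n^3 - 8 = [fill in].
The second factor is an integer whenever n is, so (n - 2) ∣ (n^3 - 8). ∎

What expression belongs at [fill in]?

a^3 - b^3 = (a - b)(a^2 + ab + b^2). With a = n, b = 2:
n^3 - 8 = (n - 2)(n^2 + 2n + 4).

(n - 2)(n^2 + 2n + 4)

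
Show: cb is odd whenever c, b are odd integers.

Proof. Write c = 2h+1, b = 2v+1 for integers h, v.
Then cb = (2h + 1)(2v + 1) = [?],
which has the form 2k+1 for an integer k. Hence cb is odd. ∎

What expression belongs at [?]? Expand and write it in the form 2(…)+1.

Expanding: (2h + 1)(2v + 1) = 4hv + 2h + 2v + 1.
Every term except the constant is even, so this is 2(2hv + h + v) + 1,
and 2hv + h + v ∈ ℤ gives the required form.

2(2hv + h + v) + 1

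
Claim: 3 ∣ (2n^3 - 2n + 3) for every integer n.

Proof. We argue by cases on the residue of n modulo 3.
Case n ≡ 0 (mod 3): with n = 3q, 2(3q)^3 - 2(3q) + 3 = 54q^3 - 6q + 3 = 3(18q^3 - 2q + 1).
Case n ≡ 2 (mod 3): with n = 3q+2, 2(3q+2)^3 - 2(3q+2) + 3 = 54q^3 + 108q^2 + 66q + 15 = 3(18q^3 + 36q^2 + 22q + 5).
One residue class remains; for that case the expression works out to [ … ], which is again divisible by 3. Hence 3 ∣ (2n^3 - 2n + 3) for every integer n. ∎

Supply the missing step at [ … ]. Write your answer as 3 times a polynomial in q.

The residues treated are {0, 2}, so the missing case is n ≡ 1 (mod 3); write n = 3q+1.
Then 2(3q+1)^3 - 2(3q+1) + 3 = 54q^3 + 54q^2 + 12q + 3 = 3(18q^3 + 18q^2 + 4q + 1).

3(18q^3 + 18q^2 + 4q + 1)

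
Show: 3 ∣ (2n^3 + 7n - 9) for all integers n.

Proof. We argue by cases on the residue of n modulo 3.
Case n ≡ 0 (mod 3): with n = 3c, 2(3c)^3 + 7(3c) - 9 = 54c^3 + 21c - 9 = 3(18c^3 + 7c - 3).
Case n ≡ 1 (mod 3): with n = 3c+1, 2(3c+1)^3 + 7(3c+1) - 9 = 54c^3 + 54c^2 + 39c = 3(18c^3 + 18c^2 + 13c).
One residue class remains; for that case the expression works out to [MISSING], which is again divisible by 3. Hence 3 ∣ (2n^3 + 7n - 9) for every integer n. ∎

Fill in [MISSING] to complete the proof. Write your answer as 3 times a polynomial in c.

3(18c^3 + 36c^2 + 31c + 7)

Only n ≡ 2 (mod 3) is unaccounted for. Put n = 3c+2:
2(3c+2)^3 + 7(3c+2) - 9 expands to 54c^3 + 108c^2 + 93c + 21,
and factoring out 3 leaves 3(18c^3 + 36c^2 + 31c + 7).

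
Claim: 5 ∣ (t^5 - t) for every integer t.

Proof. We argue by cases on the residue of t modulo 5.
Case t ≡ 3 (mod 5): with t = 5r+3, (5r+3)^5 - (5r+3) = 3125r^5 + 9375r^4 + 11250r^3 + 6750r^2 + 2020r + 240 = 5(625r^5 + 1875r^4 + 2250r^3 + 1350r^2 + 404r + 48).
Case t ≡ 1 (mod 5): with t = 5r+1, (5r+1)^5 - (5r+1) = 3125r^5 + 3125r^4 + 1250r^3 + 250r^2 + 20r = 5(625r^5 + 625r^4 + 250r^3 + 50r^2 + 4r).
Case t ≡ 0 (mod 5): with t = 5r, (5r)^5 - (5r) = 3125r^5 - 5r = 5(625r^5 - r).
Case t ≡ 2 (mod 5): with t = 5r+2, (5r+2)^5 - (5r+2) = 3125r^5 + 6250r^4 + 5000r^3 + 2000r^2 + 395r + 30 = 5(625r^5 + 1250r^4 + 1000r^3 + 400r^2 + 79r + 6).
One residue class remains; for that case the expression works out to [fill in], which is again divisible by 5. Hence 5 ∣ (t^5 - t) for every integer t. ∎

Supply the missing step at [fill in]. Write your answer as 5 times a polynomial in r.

Only t ≡ 4 (mod 5) is unaccounted for. Put t = 5r+4:
(5r+4)^5 - (5r+4) expands to 3125r^5 + 12500r^4 + 20000r^3 + 16000r^2 + 6395r + 1020,
and factoring out 5 leaves 5(625r^5 + 2500r^4 + 4000r^3 + 3200r^2 + 1279r + 204).

5(625r^5 + 2500r^4 + 4000r^3 + 3200r^2 + 1279r + 204)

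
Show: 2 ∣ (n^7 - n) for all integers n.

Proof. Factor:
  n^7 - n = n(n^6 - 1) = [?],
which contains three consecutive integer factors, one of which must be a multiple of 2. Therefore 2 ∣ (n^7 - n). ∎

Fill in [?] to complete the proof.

n^6 - 1 = (n^2 - 1)(n^4 + n^2 + 1), and n^2 - 1 = (n-1)(n+1).
So n(n^6 - 1) = (n - 1)n(n + 1)(n^4 + n^2 + 1).

(n - 1)n(n + 1)(n^4 + n^2 + 1)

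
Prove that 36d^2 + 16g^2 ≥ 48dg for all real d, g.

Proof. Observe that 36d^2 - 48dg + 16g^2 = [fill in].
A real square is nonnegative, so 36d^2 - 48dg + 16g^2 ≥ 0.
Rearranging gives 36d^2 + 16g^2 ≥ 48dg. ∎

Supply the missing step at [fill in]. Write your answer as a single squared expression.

(6d - 4g)^2

The leading and trailing coefficients are 6^2 and 4^2, and 48 = 2·6·4, so the trinomial is (6d - 4g)^2.
Hence 36d^2 - 48dg + 16g^2 ≥ 0.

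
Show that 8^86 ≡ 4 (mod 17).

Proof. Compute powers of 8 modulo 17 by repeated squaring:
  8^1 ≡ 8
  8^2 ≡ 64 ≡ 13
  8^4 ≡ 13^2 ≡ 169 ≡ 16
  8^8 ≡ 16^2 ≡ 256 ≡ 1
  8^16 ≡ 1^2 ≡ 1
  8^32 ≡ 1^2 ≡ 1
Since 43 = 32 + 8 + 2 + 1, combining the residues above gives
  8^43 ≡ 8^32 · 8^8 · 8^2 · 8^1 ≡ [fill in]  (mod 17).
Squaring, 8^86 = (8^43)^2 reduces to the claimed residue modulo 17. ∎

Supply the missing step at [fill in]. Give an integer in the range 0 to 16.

Multiply the listed residues: 1 · 1 · 13 · 8 = 1 → 13 → 104.
Reducing modulo 17: 104 = 6·17 + 2, so 8^43 ≡ 2.

2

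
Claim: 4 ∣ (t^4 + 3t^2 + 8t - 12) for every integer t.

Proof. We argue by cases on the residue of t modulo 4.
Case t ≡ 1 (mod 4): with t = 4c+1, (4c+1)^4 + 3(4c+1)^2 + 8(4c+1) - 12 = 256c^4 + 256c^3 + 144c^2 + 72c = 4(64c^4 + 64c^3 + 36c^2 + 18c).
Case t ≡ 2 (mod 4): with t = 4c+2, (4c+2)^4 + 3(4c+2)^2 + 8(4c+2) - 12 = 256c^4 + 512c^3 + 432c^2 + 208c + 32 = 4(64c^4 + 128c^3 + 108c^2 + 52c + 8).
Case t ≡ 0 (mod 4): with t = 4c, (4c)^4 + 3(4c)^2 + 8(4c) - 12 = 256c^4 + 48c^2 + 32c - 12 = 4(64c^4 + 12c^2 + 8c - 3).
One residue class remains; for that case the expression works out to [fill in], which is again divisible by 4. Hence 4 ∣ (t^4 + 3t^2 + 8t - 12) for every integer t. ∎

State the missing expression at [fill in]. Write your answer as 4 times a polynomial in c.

Only t ≡ 3 (mod 4) is unaccounted for. Put t = 4c+3:
(4c+3)^4 + 3(4c+3)^2 + 8(4c+3) - 12 expands to 256c^4 + 768c^3 + 912c^2 + 536c + 120,
and factoring out 4 leaves 4(64c^4 + 192c^3 + 228c^2 + 134c + 30).

4(64c^4 + 192c^3 + 228c^2 + 134c + 30)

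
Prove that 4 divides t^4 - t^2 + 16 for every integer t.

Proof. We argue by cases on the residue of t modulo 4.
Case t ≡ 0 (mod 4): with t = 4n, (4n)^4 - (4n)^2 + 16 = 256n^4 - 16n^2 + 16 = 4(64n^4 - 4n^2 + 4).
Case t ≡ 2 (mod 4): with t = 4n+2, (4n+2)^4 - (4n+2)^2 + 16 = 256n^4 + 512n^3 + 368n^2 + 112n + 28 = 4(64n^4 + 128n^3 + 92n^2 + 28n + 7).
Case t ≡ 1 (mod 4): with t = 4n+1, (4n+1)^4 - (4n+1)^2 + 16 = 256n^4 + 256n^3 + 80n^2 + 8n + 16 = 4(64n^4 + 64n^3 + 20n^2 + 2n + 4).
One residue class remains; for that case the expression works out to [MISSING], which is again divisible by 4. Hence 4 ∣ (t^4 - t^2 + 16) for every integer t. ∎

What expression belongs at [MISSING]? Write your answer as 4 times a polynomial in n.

4(64n^4 + 192n^3 + 212n^2 + 102n + 22)

The residues treated are {0, 2, 1}, so the missing case is t ≡ 3 (mod 4); write t = 4n+3.
Then (4n+3)^4 - (4n+3)^2 + 16 = 256n^4 + 768n^3 + 848n^2 + 408n + 88 = 4(64n^4 + 192n^3 + 212n^2 + 102n + 22).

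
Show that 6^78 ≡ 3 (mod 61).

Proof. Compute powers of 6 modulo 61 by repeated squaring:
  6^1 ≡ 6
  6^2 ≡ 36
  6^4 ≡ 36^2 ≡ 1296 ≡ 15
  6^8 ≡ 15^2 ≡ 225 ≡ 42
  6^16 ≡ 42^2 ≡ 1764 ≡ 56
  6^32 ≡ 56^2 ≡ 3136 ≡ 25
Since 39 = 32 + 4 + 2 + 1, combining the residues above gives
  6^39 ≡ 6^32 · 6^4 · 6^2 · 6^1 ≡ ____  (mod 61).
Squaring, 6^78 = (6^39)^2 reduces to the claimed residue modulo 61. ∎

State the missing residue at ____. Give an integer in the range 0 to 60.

Multiply the listed residues: 25 · 15 · 36 · 6 = 375 → 13500 → 81000.
Reducing modulo 61: 81000 = 1327·61 + 53, so 6^39 ≡ 53.

53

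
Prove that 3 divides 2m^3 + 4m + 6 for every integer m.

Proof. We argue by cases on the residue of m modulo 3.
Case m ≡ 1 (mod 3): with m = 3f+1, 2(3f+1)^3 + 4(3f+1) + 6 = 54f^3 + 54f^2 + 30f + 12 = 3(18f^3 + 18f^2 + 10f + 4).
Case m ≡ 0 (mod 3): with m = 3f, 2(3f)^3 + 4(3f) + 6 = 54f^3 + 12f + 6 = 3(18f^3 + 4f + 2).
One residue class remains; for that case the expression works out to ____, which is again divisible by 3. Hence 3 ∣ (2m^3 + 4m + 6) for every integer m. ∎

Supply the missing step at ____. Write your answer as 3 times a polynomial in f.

3(18f^3 + 36f^2 + 28f + 10)

Only m ≡ 2 (mod 3) is unaccounted for. Put m = 3f+2:
2(3f+2)^3 + 4(3f+2) + 6 expands to 54f^3 + 108f^2 + 84f + 30,
and factoring out 3 leaves 3(18f^3 + 36f^2 + 28f + 10).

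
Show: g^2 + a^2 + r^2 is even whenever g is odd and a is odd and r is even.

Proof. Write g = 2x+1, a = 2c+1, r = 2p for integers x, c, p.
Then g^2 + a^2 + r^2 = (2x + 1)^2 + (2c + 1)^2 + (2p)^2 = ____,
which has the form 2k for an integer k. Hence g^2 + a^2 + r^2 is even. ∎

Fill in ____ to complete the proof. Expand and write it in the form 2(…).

2(2c^2 + 2c + 2p^2 + 2x^2 + 2x + 1)

Expanding: (2x + 1)^2 + (2c + 1)^2 + (2p)^2 = 4c^2 + 4c + 4p^2 + 4x^2 + 4x + 2.
Every term is even; pulling out the factor of 2 gives 2(2c^2 + 2c + 2p^2 + 2x^2 + 2x + 1).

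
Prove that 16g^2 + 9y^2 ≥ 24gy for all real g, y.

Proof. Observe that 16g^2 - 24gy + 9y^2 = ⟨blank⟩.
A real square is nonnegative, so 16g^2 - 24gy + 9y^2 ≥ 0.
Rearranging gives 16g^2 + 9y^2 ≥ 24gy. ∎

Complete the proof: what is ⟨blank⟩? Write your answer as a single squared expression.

(4g - 3y)^2

The leading and trailing coefficients are 4^2 and 3^2, and 24 = 2·4·3, so the trinomial is (4g - 3y)^2.
Hence 16g^2 - 24gy + 9y^2 ≥ 0.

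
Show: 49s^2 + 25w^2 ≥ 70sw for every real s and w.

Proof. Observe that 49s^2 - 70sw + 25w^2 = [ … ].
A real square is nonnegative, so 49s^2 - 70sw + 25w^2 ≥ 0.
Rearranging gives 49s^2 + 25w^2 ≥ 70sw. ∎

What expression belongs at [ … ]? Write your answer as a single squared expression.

(7s - 5w)^2

49s^2 - 70sw + 25w^2 is a perfect-square trinomial: the outer terms are (7s)^2 and (5w)^2, and the cross term is -2·7s·5w.
So 49s^2 - 70sw + 25w^2 = (7s - 5w)^2 ≥ 0.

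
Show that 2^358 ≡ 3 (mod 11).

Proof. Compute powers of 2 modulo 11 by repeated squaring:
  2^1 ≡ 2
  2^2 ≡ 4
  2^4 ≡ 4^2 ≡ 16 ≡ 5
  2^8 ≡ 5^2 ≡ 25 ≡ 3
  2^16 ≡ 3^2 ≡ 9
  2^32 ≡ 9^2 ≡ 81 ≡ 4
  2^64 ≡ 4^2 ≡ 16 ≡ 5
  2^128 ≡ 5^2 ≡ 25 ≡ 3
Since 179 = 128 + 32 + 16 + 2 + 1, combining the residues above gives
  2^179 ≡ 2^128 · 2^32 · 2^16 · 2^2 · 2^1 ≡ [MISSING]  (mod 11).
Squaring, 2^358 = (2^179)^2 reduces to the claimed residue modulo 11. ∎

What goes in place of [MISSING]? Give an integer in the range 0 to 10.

2^128 · 2^32 · 2^16 · 2^2 · 2^1 ≡ 3 · 4 · 9 · 4 · 2 = 864.
864 mod 11 = 6, so 2^179 ≡ 6 (mod 11).

6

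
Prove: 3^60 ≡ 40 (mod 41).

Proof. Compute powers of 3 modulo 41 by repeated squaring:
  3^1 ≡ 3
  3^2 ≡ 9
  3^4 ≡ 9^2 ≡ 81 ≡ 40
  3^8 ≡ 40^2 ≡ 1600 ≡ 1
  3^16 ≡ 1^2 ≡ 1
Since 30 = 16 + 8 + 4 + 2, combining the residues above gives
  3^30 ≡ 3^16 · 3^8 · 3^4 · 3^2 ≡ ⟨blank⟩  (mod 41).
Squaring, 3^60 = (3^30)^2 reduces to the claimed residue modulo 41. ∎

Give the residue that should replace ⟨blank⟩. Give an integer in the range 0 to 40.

32

3^16 · 3^8 · 3^4 · 3^2 ≡ 1 · 1 · 40 · 9 = 360.
360 mod 41 = 32, so 3^30 ≡ 32 (mod 41).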